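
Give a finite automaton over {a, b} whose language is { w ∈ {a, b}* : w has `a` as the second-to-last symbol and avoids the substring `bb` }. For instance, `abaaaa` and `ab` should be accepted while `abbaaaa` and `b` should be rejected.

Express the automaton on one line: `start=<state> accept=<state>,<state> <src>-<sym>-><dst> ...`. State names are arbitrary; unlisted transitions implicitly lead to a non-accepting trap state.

Build one automaton per condition and run them in lockstep. The first has 7 states tracking the last 2 symbols read; the second has 3 states tracking partial matches of the forbidden pattern `bb`. A product state is a pair (one from each), accepting exactly when both do.
10 states suffice.
        a   b  
>  q0   q1  q2 
   q1   q3  q4 
   q2   q5  q6 
 * q3   q3  q4 
 * q4   q5  q6 
   q5   q3  q4 
   q6   q7  q6 
   q7   q8  q9 
   q8   q8  q9 
   q9   q7  q6 
(> = start, * = accepting)

start=q0 accept=q3,q4 q0-a->q1 q0-b->q2 q1-a->q3 q1-b->q4 q2-a->q5 q2-b->q6 q3-a->q3 q3-b->q4 q4-a->q5 q4-b->q6 q5-a->q3 q5-b->q4 q6-a->q7 q6-b->q6 q7-a->q8 q7-b->q9 q8-a->q8 q8-b->q9 q9-a->q7 q9-b->q6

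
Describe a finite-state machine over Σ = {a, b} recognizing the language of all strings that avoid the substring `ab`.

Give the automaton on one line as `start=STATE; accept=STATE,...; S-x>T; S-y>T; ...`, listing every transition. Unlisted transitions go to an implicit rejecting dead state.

start=q0; accept=q0,q1; q0-a>q1; q0-b>q0; q1-a>q1; q1-b>q2; q2-a>q2; q2-b>q2

This is the complement of 'contains `ab`'. Use the same substring-matching states — q0 through q2 holding how much of `ab` has just been matched — but flip the accepting set: everything except the trap q2 accepts.
        a   b  
>* q0   q1  q0 
 * q1   q1  q2 
   q2   q2  q2 
(> = start, * = accepting)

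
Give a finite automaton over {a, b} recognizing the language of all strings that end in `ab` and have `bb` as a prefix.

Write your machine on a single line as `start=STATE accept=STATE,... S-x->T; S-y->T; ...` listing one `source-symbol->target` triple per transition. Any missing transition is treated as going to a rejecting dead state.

Handle the two conditions separately and then intersect. The first has 3 states tracking how much of the suffix `ab` has currently been matched; the second has 4 states tracking whether the input so far still matches the prefix `bb`. A product state is a pair (one from each), accepting exactly when both do.
With 8 states:
        a   b  
>  S0   S1  S2 
   S1   S1  S3 
   S2   S1  S4 
   S3   S1  S5 
   S4   S6  S4 
   S5   S1  S5 
   S6   S6  S7 
 * S7   S6  S4 
(> = start, * = accepting)

start=S0; accept=S7; S0-a->S1; S0-b->S2; S1-a->S1; S1-b->S3; S2-a->S1; S2-b->S4; S3-a->S1; S3-b->S5; S4-a->S6; S4-b->S4; S5-a->S1; S5-b->S5; S6-a->S6; S6-b->S7; S7-a->S6; S7-b->S4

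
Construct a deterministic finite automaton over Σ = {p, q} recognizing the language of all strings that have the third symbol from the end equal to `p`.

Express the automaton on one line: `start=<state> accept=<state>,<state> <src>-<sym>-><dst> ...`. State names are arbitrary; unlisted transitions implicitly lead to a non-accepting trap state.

Because acceptance depends on a position counted from the end, the machine has to buffer the most recent 3 symbols. Make each state the string of the last up-to-3 symbols read; on input `x` shift the window left and append `x`. Accept when the buffered window has length 3 and begins with `p`.
A 15-state machine:
          p    q  
>  s0     s1   s2 
   s1     s3   s4 
   s2     s5   s6 
   s3     s7   s8 
   s4     s9  s10 
   s5    s11  s12 
   s6    s13  s14 
 * s7     s7   s8 
 * s8     s9  s10 
 * s9    s11  s12 
 * s10   s13  s14 
   s11    s7   s8 
   s12    s9  s10 
   s13   s11  s12 
   s14   s13  s14 
(> = start, * = accepting)

start=s0 accept=s7,s8,s9,s10 s0-p->s1 s0-q->s2 s1-p->s3 s1-q->s4 s2-p->s5 s2-q->s6 s3-p->s7 s3-q->s8 s4-p->s9 s4-q->s10 s5-p->s11 s5-q->s12 s6-p->s13 s6-q->s14 s7-p->s7 s7-q->s8 s8-p->s9 s8-q->s10 s9-p->s11 s9-q->s12 s10-p->s13 s10-q->s14 s11-p->s7 s11-q->s8 s12-p->s9 s12-q->s10 s13-p->s11 s13-q->s12 s14-p->s13 s14-q->s14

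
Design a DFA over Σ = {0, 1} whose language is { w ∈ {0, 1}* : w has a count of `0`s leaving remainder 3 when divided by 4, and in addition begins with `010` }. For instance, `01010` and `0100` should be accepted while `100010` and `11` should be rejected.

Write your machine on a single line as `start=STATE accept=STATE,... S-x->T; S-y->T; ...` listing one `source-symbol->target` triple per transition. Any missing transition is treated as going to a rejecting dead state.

Handle the two conditions separately and then intersect. One (4 states) tracks the count of `0`s modulo 4; the other (5 states) tracks whether the input so far still matches the prefix `010`. Each combined state is a pair, one component from each; accept when both components accept.
With 11 states:
          0    1  
>  q0     q1   q2 
   q1     q3   q4 
   q2     q5   q2 
   q3     q6   q3 
   q4     q7   q5 
   q5     q3   q5 
   q6     q2   q6 
   q7     q8   q7 
 * q8     q9   q8 
   q9    q10   q9 
   q10    q7  q10 
(> = start, * = accepting)

start=q0; accept=q8; q0-0->q1; q0-1->q2; q1-0->q3; q1-1->q4; q2-0->q5; q2-1->q2; q3-0->q6; q3-1->q3; q4-0->q7; q4-1->q5; q5-0->q3; q5-1->q5; q6-0->q2; q6-1->q6; q7-0->q8; q7-1->q7; q8-0->q9; q8-1->q8; q9-0->q10; q9-1->q9; q10-0->q7; q10-1->q10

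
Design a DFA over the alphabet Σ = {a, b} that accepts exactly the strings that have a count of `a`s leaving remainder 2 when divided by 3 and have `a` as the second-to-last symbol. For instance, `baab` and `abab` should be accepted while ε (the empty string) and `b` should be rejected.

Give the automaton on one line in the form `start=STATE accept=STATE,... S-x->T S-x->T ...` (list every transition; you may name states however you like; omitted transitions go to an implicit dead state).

Handle the two conditions separately and then intersect. One (3 states) tracks the count of `a`s modulo 3; the other (7 states) tracks the last 2 symbols read. Each combined state is a pair, one component from each; accept when both components accept.
With 15 states:
          a    b  
>  S0     S1   S2 
   S1     S3   S4 
   S2     S5   S6 
 * S3     S7   S8 
   S4     S9  S10 
   S5     S3   S4 
   S6     S5   S6 
   S7    S11  S12 
 * S8    S13  S14 
   S9     S7   S8 
   S10    S9  S10 
   S11    S3   S4 
   S12    S5   S6 
   S13   S11  S12 
   S14   S13  S14 
(> = start, * = accepting)

start=S0 accept=S3,S8 S0-a->S1 S0-b->S2 S1-a->S3 S1-b->S4 S2-a->S5 S2-b->S6 S3-a->S7 S3-b->S8 S4-a->S9 S4-b->S10 S5-a->S3 S5-b->S4 S6-a->S5 S6-b->S6 S7-a->S11 S7-b->S12 S8-a->S13 S8-b->S14 S9-a->S7 S9-b->S8 S10-a->S9 S10-b->S10 S11-a->S3 S11-b->S4 S12-a->S5 S12-b->S6 S13-a->S11 S13-b->S12 S14-a->S13 S14-b->S14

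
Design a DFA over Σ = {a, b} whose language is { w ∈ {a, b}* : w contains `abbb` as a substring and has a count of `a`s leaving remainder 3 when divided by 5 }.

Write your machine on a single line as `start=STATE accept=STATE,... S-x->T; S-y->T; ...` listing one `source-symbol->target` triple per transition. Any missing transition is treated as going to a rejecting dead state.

start=q0; accept=q17; q0-a->q1; q0-b->q0; q1-a->q2; q1-b->q3; q2-a->q4; q2-b->q5; q3-a->q2; q3-b->q6; q4-a->q7; q4-b->q8; q5-a->q4; q5-b->q9; q6-a->q2; q6-b->q10; q7-a->q11; q7-b->q12; q8-a->q7; q8-b->q13; q9-a->q4; q9-b->q14; q10-a->q14; q10-b->q10; q11-a->q1; q11-b->q15; q12-a->q11; q12-b->q16; q13-a->q7; q13-b->q17; q14-a->q17; q14-b->q14; q15-a->q1; q15-b->q18; q16-a->q11; q16-b->q19; q17-a->q19; q17-b->q17; q18-a->q1; q18-b->q20; q19-a->q20; q19-b->q19; q20-a->q10; q20-b->q20

Run two small machines in parallel and take their product. The first has 5 states tracking whether and how much of `abbb` has been seen; the second has 5 states tracking the count of `a`s modulo 5. A product state is a pair (one from each), accepting exactly when both do.
          a    b  
>  q0     q1   q0 
   q1     q2   q3 
   q2     q4   q5 
   q3     q2   q6 
   q4     q7   q8 
   q5     q4   q9 
   q6     q2  q10 
   q7    q11  q12 
   q8     q7  q13 
   q9     q4  q14 
   q10   q14  q10 
   q11    q1  q15 
   q12   q11  q16 
   q13    q7  q17 
   q14   q17  q14 
   q15    q1  q18 
   q16   q11  q19 
 * q17   q19  q17 
   q18    q1  q20 
   q19   q20  q19 
   q20   q10  q20 
(> = start, * = accepting)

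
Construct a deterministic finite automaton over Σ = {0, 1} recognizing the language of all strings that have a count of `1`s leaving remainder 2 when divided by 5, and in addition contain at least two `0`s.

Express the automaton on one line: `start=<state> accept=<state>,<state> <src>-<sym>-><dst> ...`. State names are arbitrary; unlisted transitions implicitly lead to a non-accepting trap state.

Handle the two conditions separately and then intersect. One (5 states) tracks the count of `1`s modulo 5; the other (4 states) tracks the count of `0`s, saturating at 3. Each combined state is a pair, one component from each; accept when both components accept.
20 states suffice.
          0    1  
>  s0     s1   s2 
   s1     s3   s4 
   s2     s4   s5 
   s3     s6   s7 
   s4     s7   s8 
   s5     s8   s9 
   s6     s6  s10 
   s7    s10  s11 
   s8    s11  s12 
   s9    s12  s13 
   s10   s10  s14 
 * s11   s14  s15 
   s12   s15  s16 
   s13   s16   s0 
 * s14   s14  s17 
   s15   s17  s18 
   s16   s18   s1 
   s17   s17  s19 
   s18   s19   s3 
   s19   s19   s6 
(> = start, * = accepting)

start=s0 accept=s11,s14 s0-0->s1 s0-1->s2 s1-0->s3 s1-1->s4 s2-0->s4 s2-1->s5 s3-0->s6 s3-1->s7 s4-0->s7 s4-1->s8 s5-0->s8 s5-1->s9 s6-0->s6 s6-1->s10 s7-0->s10 s7-1->s11 s8-0->s11 s8-1->s12 s9-0->s12 s9-1->s13 s10-0->s10 s10-1->s14 s11-0->s14 s11-1->s15 s12-0->s15 s12-1->s16 s13-0->s16 s13-1->s0 s14-0->s14 s14-1->s17 s15-0->s17 s15-1->s18 s16-0->s18 s16-1->s1 s17-0->s17 s17-1->s19 s18-0->s19 s18-1->s3 s19-0->s19 s19-1->s6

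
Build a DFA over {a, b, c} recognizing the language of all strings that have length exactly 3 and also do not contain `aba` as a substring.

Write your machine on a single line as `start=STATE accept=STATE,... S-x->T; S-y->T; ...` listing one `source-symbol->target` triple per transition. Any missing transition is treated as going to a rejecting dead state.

Run two small machines in parallel and take their product. One (5 states) tracks the input length, saturating at 4; the other (4 states) tracks partial matches of the forbidden pattern `aba`. Each combined state is a pair, one component from each; accept when both components accept.
14 states suffice.
          a    b    c  
>  q0     q1   q2   q2 
   q1     q3   q4   q5 
   q2     q3   q5   q5 
   q3     q6   q7   q8 
   q4     q9   q8   q8 
   q5     q6   q8   q8 
 * q6    q10  q11  q12 
 * q7    q13  q12  q12 
 * q8    q10  q12  q12 
   q9    q13  q13  q13 
   q10   q10  q11  q12 
   q11   q13  q12  q12 
   q12   q10  q12  q12 
   q13   q13  q13  q13 
(> = start, * = accepting)

start=q0; accept=q6,q7,q8; q0-a->q1; q0-b->q2; q0-c->q2; q1-a->q3; q1-b->q4; q1-c->q5; q2-a->q3; q2-b->q5; q2-c->q5; q3-a->q6; q3-b->q7; q3-c->q8; q4-a->q9; q4-b->q8; q4-c->q8; q5-a->q6; q5-b->q8; q5-c->q8; q6-a->q10; q6-b->q11; q6-c->q12; q7-a->q13; q7-b->q12; q7-c->q12; q8-a->q10; q8-b->q12; q8-c->q12; q9-a->q13; q9-b->q13; q9-c->q13; q10-a->q10; q10-b->q11; q10-c->q12; q11-a->q13; q11-b->q12; q11-c->q12; q12-a->q10; q12-b->q12; q12-c->q12; q13-a->q13; q13-b->q13; q13-c->q13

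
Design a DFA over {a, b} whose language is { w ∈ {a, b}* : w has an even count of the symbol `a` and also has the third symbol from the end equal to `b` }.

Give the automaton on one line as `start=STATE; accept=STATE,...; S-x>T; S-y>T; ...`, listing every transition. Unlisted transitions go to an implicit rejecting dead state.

Build one automaton per condition and run them in lockstep. One (2 states) tracks the count of `a`s modulo 2; the other (15 states) tracks the last 3 symbols read. Each combined state is a pair, one component from each; accept when both components accept.
23 states suffice.
          a    b  
>  q0     q1   q2 
   q1     q3   q4 
   q2     q5   q6 
   q3     q7   q8 
   q4     q9  q10 
   q5    q11  q12 
   q6    q13  q14 
   q7    q15  q16 
   q8    q17  q18 
   q9    q19  q20 
   q10   q21  q22 
 * q11    q7   q8 
   q12    q9  q10 
   q13   q11  q12 
 * q14   q13  q14 
   q15    q7   q8 
   q16    q9  q10 
   q17   q11  q12 
   q18   q13  q14 
   q19   q15  q16 
 * q20   q17  q18 
 * q21   q19  q20 
   q22   q21  q22 
(> = start, * = accepting)

start=q0; accept=q11,q14,q20,q21; q0-a>q1; q0-b>q2; q1-a>q3; q1-b>q4; q2-a>q5; q2-b>q6; q3-a>q7; q3-b>q8; q4-a>q9; q4-b>q10; q5-a>q11; q5-b>q12; q6-a>q13; q6-b>q14; q7-a>q15; q7-b>q16; q8-a>q17; q8-b>q18; q9-a>q19; q9-b>q20; q10-a>q21; q10-b>q22; q11-a>q7; q11-b>q8; q12-a>q9; q12-b>q10; q13-a>q11; q13-b>q12; q14-a>q13; q14-b>q14; q15-a>q7; q15-b>q8; q16-a>q9; q16-b>q10; q17-a>q11; q17-b>q12; q18-a>q13; q18-b>q14; q19-a>q15; q19-b>q16; q20-a>q17; q20-b>q18; q21-a>q19; q21-b>q20; q22-a>q21; q22-b>q22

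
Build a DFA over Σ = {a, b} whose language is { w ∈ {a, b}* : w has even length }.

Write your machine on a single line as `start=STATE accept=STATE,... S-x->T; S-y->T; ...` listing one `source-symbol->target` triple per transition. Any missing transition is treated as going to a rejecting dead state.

start=s0; accept=s0; s0-a->s1; s0-b->s1; s1-a->s0; s1-b->s0

Only the length mod 2 matters, so use a 2-cycle: from any state, every input symbol moves to the next state, wrapping s1 back to s0. Mark s0 accepting.
2 states suffice.
        a   b  
>* s0   s1  s1 
   s1   s0  s0 
(> = start, * = accepting)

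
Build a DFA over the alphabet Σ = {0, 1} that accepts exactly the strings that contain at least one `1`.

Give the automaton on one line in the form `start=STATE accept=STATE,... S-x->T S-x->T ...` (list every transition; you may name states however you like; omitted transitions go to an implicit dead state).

start=S0 accept=S1,S2 S0-0->S0 S0-1->S1 S1-0->S1 S1-1->S2 S2-0->S2 S2-1->S2

Only the number of `1`s matters, and only up to 2. Make a chain S0 → S1 → S2 advanced by each `1` (with S2 absorbing); every other symbol self-loops. The accepting set is {S1, S2}.
With 3 states:
        0   1  
>  S0   S0  S1 
 * S1   S1  S2 
 * S2   S2  S2 
(> = start, * = accepting)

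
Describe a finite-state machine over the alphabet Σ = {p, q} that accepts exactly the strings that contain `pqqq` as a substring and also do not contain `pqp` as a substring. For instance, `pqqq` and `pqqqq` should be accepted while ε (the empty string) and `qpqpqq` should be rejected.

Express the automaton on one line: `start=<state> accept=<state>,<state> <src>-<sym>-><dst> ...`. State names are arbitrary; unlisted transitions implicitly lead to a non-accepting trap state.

Build one automaton per condition and run them in lockstep. The first has 5 states tracking whether and how much of `pqqq` has been seen; the second has 4 states tracking partial matches of the forbidden pattern `pqp`. A product state is a pair (one from each), accepting exactly when both do.
An 11-state machine:
          p    q  
>  s0     s1   s0 
   s1     s1   s2 
   s2     s3   s4 
   s3     s3   s5 
   s4     s1   s6 
   s5     s3   s7 
 * s6     s8   s6 
   s7     s3   s9 
 * s8     s8  s10 
   s9     s9   s9 
 * s10    s9   s6 
(> = start, * = accepting)

start=s0 accept=s6,s8,s10 s0-p->s1 s0-q->s0 s1-p->s1 s1-q->s2 s2-p->s3 s2-q->s4 s3-p->s3 s3-q->s5 s4-p->s1 s4-q->s6 s5-p->s3 s5-q->s7 s6-p->s8 s6-q->s6 s7-p->s3 s7-q->s9 s8-p->s8 s8-q->s10 s9-p->s9 s9-q->s9 s10-p->s9 s10-q->s6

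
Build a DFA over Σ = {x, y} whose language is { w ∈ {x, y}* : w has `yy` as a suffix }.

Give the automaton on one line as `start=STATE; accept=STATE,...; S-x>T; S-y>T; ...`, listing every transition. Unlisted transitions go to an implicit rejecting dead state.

start=q0; accept=q2; q0-x>q0; q0-y>q1; q1-x>q0; q1-y>q2; q2-x>q0; q2-y>q2

Let each state record the length of the longest suffix of the input read so far that is also a prefix of `yy`. q1 means the last symbol is `y`; q2 means the last 2 symbols are `yy`. Accept only at q2, where the string currently ends in `yy`.
        x   y  
>  q0   q0  q1 
   q1   q0  q2 
 * q2   q0  q2 
(> = start, * = accepting)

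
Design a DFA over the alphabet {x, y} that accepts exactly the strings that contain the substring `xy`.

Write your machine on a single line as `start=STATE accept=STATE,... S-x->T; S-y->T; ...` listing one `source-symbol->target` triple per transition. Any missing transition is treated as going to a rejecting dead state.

Track how much of `xy` has been matched so far: state s0 is no progress, s2 is the absorbing accept state reached once `xy` has occurred. Intermediate states record partial matches; on a mismatch, fall back to the longest reusable overlap.
3 states suffice.
        x   y  
>  s0   s1  s0 
   s1   s1  s2 
 * s2   s2  s2 
(> = start, * = accepting)

start=s0; accept=s2; s0-x->s1; s0-y->s0; s1-x->s1; s1-y->s2; s2-x->s2; s2-y->s2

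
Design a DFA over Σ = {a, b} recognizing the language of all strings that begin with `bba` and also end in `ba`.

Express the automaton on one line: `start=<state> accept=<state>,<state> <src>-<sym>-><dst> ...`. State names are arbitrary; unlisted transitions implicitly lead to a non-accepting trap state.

start=s0 accept=s6 s0-a->s1 s0-b->s2 s1-a->s1 s1-b->s3 s2-a->s4 s2-b->s5 s3-a->s4 s3-b->s3 s4-a->s1 s4-b->s3 s5-a->s6 s5-b->s3 s6-a->s7 s6-b->s8 s7-a->s7 s7-b->s8 s8-a->s6 s8-b->s8

Build one automaton per condition and run them in lockstep. The first has 5 states tracking whether the input so far still matches the prefix `bba`; the second has 3 states tracking how much of the suffix `ba` has currently been matched. A product state is a pair (one from each), accepting exactly when both do.
With 9 states:
        a   b  
>  s0   s1  s2 
   s1   s1  s3 
   s2   s4  s5 
   s3   s4  s3 
   s4   s1  s3 
   s5   s6  s3 
 * s6   s7  s8 
   s7   s7  s8 
   s8   s6  s8 
(> = start, * = accepting)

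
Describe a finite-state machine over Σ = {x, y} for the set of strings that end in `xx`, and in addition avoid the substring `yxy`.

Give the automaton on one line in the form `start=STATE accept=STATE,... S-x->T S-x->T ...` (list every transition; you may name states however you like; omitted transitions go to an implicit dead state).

Handle the two conditions separately and then intersect. One (3 states) tracks how much of the suffix `xx` has currently been matched; the other (4 states) tracks partial matches of the forbidden pattern `yxy`. Each combined state is a pair, one component from each; accept when both components accept. Equivalent product states are then merged.
6 states suffice.
        x   y  
>  S0   S1  S2 
   S1   S3  S2 
   S2   S4  S2 
 * S3   S3  S2 
   S4   S3  S5 
   S5   S5  S5 
(> = start, * = accepting)

start=S0 accept=S3 S0-x->S1 S0-y->S2 S1-x->S3 S1-y->S2 S2-x->S4 S2-y->S2 S3-x->S3 S3-y->S2 S4-x->S3 S4-y->S5 S5-x->S5 S5-y->S5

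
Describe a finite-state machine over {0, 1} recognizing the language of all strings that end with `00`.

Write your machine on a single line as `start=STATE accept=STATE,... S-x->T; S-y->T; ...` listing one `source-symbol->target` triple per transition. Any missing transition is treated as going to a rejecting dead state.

Let each state record the length of the longest suffix of the input read so far that is also a prefix of `00`. S1 means the last symbol is `0`; S2 means the last 2 symbols are `00`. Accept only at S2, where the string currently ends in `00`.
3 states suffice.
        0   1  
>  S0   S1  S0 
   S1   S2  S0 
 * S2   S2  S0 
(> = start, * = accepting)

start=S0; accept=S2; S0-0->S1; S0-1->S0; S1-0->S2; S1-1->S0; S2-0->S2; S2-1->S0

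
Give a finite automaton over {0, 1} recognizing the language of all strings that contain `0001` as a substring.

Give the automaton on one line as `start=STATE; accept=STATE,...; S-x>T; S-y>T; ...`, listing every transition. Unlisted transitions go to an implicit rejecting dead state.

start=A; accept=E; A-0>B; A-1>A; B-0>C; B-1>A; C-0>D; C-1>A; D-0>D; D-1>E; E-0>E; E-1>E

Track how much of `0001` has been matched so far: state A is no progress, E is the absorbing accept state reached once `0001` has occurred. Intermediate states record partial matches; on a mismatch, fall back to the longest reusable overlap.
A 5-state machine:
       0  1 
>  A   B  A 
   B   C  A 
   C   D  A 
   D   D  E 
 * E   E  E 
(> = start, * = accepting)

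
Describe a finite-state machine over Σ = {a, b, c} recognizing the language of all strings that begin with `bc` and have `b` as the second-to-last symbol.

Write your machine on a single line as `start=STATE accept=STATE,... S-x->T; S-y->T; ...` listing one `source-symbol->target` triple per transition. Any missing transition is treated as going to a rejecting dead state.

start=q0; accept=q3,q6; q0-a->q1; q0-b->q2; q0-c->q1; q1-a->q1; q1-b->q1; q1-c->q1; q2-a->q1; q2-b->q1; q2-c->q3; q3-a->q4; q3-b->q5; q3-c->q4; q4-a->q4; q4-b->q5; q4-c->q4; q5-a->q3; q5-b->q6; q5-c->q3; q6-a->q3; q6-b->q6; q6-c->q3

Run two small machines in parallel and take their product. The first has 4 states tracking whether the input so far still matches the prefix `bc`; the second has 13 states tracking the last 2 symbols read. A product state is a pair (one from each), accepting exactly when both do. Minimizing collapses redundant product states.
With 7 states:
        a   b   c  
>  q0   q1  q2  q1 
   q1   q1  q1  q1 
   q2   q1  q1  q3 
 * q3   q4  q5  q4 
   q4   q4  q5  q4 
   q5   q3  q6  q3 
 * q6   q3  q6  q3 
(> = start, * = accepting)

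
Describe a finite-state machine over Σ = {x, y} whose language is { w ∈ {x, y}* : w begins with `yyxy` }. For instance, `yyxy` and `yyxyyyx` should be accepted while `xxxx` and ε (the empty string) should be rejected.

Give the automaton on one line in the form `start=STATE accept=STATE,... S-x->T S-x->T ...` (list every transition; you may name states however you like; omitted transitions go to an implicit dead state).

start=q0 accept=q4 q0-x->q5 q0-y->q1 q1-x->q5 q1-y->q2 q2-x->q3 q2-y->q5 q3-x->q5 q3-y->q4 q4-x->q4 q4-y->q4 q5-x->q5 q5-y->q5

Walk along `yyxy` while the input agrees: from q0 take `y` to q1, and so on. Any deviation drops to the rejecting sink q5. Once q4 is reached the prefix is confirmed and every continuation is accepted.
With 6 states:
        x   y  
>  q0   q5  q1 
   q1   q5  q2 
   q2   q3  q5 
   q3   q5  q4 
 * q4   q4  q4 
   q5   q5  q5 
(> = start, * = accepting)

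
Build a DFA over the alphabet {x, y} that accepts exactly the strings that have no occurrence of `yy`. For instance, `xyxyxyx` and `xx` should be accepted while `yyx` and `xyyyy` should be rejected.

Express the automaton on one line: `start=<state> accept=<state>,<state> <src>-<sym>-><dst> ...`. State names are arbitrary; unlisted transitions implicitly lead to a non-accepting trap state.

start=q0 accept=q0,q1 q0-x->q0 q0-y->q1 q1-x->q0 q1-y->q2 q2-x->q2 q2-y->q2

Track partial matches of the forbidden pattern `yy`. State q2 is a dead state reached once `yy` has occurred; every other state accepts. q0 means no part of `yy` is currently matched.
A 3-state machine:
        x   y  
>* q0   q0  q1 
 * q1   q0  q2 
   q2   q2  q2 
(> = start, * = accepting)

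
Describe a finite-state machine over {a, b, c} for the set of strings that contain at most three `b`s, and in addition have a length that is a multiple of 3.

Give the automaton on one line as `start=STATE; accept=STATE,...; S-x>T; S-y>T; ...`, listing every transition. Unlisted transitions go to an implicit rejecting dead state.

Build one automaton per condition and run them in lockstep. One (5 states) tracks the count of `b`s, saturating at 4; the other (3 states) tracks the input length modulo 3. Each combined state is a pair, one component from each; accept when both components accept.
          a    b    c  
>* s0     s1   s2   s1 
   s1     s3   s4   s3 
   s2     s4   s5   s4 
   s3     s0   s6   s0 
   s4     s6   s7   s6 
   s5     s7   s8   s7 
 * s6     s2   s9   s2 
 * s7     s9  s10   s9 
 * s8    s10  s11  s10 
   s9     s5  s12   s5 
   s10   s12  s13  s12 
   s11   s13  s13  s13 
   s12    s8  s14   s8 
   s13   s14  s14  s14 
   s14   s11  s11  s11 
(> = start, * = accepting)

start=s0; accept=s0,s6,s7,s8; s0-a>s1; s0-b>s2; s0-c>s1; s1-a>s3; s1-b>s4; s1-c>s3; s2-a>s4; s2-b>s5; s2-c>s4; s3-a>s0; s3-b>s6; s3-c>s0; s4-a>s6; s4-b>s7; s4-c>s6; s5-a>s7; s5-b>s8; s5-c>s7; s6-a>s2; s6-b>s9; s6-c>s2; s7-a>s9; s7-b>s10; s7-c>s9; s8-a>s10; s8-b>s11; s8-c>s10; s9-a>s5; s9-b>s12; s9-c>s5; s10-a>s12; s10-b>s13; s10-c>s12; s11-a>s13; s11-b>s13; s11-c>s13; s12-a>s8; s12-b>s14; s12-c>s8; s13-a>s14; s13-b>s14; s13-c>s14; s14-a>s11; s14-b>s11; s14-c>s11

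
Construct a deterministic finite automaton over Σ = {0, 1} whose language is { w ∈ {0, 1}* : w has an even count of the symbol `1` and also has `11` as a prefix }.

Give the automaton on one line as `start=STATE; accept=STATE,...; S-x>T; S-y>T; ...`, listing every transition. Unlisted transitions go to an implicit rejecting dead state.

start=S0; accept=S3; S0-0>S1; S0-1>S2; S1-0>S1; S1-1>S1; S2-0>S1; S2-1>S3; S3-0>S3; S3-1>S4; S4-0>S4; S4-1>S3

Run two small machines in parallel and take their product. The first has 2 states tracking the count of `1`s modulo 2; the second has 4 states tracking whether the input so far still matches the prefix `11`. A product state is a pair (one from each), accepting exactly when both do. Equivalent product states are then merged.
With 5 states:
        0   1  
>  S0   S1  S2 
   S1   S1  S1 
   S2   S1  S3 
 * S3   S3  S4 
   S4   S4  S3 
(> = start, * = accepting)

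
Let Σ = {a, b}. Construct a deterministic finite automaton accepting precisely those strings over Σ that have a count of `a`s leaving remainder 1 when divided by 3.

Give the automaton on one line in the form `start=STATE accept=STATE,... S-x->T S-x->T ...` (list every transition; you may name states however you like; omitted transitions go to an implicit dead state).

start=S0 accept=S1 S0-a->S1 S0-b->S0 S1-a->S2 S1-b->S1 S2-a->S0 S2-b->S2

The only thing that matters is how many `a`s have appeared, reduced mod 3. Use one state per residue: S0 for 0, …, S2 for 2. Reading `a` moves to the next residue; anything else stays put. S1 is accepting.
        a   b  
>  S0   S1  S0 
 * S1   S2  S1 
   S2   S0  S2 
(> = start, * = accepting)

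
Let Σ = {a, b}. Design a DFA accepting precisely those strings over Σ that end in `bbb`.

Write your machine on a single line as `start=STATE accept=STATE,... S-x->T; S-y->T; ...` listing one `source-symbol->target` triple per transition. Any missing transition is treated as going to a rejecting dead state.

Remember how much of `bbb` the current input suffix matches. State S0 means no match yet; S1 means the last symbol is `b`; S2 means the last 2 symbols are `bb`; S3 means the last 3 symbols are `bbb`. Only S3 accepts. On a mismatch, fall back to the longest proper suffix that is still a prefix of `bbb`.
        a   b  
>  S0   S0  S1 
   S1   S0  S2 
   S2   S0  S3 
 * S3   S0  S3 
(> = start, * = accepting)

start=S0; accept=S3; S0-a->S0; S0-b->S1; S1-a->S0; S1-b->S2; S2-a->S0; S2-b->S3; S3-a->S0; S3-b->S3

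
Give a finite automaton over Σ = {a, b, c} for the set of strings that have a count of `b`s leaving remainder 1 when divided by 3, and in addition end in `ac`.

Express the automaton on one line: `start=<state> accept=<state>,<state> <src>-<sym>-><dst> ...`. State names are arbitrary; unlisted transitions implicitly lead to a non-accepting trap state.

start=q0 accept=q4 q0-a->q0 q0-b->q1 q0-c->q0 q1-a->q2 q1-b->q3 q1-c->q1 q2-a->q2 q2-b->q3 q2-c->q4 q3-a->q3 q3-b->q0 q3-c->q3 q4-a->q2 q4-b->q3 q4-c->q1

Handle the two conditions separately and then intersect. One (3 states) tracks the count of `b`s modulo 3; the other (3 states) tracks how much of the suffix `ac` has currently been matched. Each combined state is a pair, one component from each; accept when both components accept. Minimizing collapses redundant product states.
With 5 states:
        a   b   c  
>  q0   q0  q1  q0 
   q1   q2  q3  q1 
   q2   q2  q3  q4 
   q3   q3  q0  q3 
 * q4   q2  q3  q1 
(> = start, * = accepting)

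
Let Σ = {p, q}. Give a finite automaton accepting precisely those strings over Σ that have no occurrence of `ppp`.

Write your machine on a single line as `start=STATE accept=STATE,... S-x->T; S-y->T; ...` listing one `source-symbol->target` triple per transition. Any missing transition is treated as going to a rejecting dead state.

This is the complement of 'contains `ppp`'. Use the same substring-matching states — s0 through s3 holding how much of `ppp` has just been matched — but flip the accepting set: everything except the trap s3 accepts.
        p   q  
>* s0   s1  s0 
 * s1   s2  s0 
 * s2   s3  s0 
   s3   s3  s3 
(> = start, * = accepting)

start=s0; accept=s0,s1,s2; s0-p->s1; s0-q->s0; s1-p->s2; s1-q->s0; s2-p->s3; s2-q->s0; s3-p->s3; s3-q->s3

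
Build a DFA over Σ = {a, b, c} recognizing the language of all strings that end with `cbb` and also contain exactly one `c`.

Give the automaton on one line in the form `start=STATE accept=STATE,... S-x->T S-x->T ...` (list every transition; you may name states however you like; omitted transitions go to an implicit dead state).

Build one automaton per condition and run them in lockstep. The first has 4 states tracking how much of the suffix `cbb` has currently been matched; the second has 3 states tracking the count of `c`s, saturating at 2. A product state is a pair (one from each), accepting exactly when both do.
        a   b   c  
>  q0   q0  q0  q1 
   q1   q2  q3  q4 
   q2   q2  q2  q4 
   q3   q2  q5  q4 
   q4   q6  q7  q4 
 * q5   q2  q2  q4 
   q6   q6  q6  q4 
   q7   q6  q8  q4 
   q8   q6  q6  q4 
(> = start, * = accepting)

start=q0 accept=q5 q0-a->q0 q0-b->q0 q0-c->q1 q1-a->q2 q1-b->q3 q1-c->q4 q2-a->q2 q2-b->q2 q2-c->q4 q3-a->q2 q3-b->q5 q3-c->q4 q4-a->q6 q4-b->q7 q4-c->q4 q5-a->q2 q5-b->q2 q5-c->q4 q6-a->q6 q6-b->q6 q6-c->q4 q7-a->q6 q7-b->q8 q7-c->q4 q8-a->q6 q8-b->q6 q8-c->q4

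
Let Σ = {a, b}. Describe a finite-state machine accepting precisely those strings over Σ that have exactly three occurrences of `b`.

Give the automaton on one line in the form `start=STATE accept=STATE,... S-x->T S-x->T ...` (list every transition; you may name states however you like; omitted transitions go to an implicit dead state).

start=S0 accept=S3 S0-a->S0 S0-b->S1 S1-a->S1 S1-b->S2 S2-a->S2 S2-b->S3 S3-a->S3 S3-b->S4 S4-a->S4 S4-b->S4

Only the number of `b`s matters, and only up to 4. Make a chain S0 → S1 → S2 → S3 → S4 advanced by each `b` (with S4 absorbing); every other symbol self-loops. The accepting set is {S3}.
A 5-state machine:
        a   b  
>  S0   S0  S1 
   S1   S1  S2 
   S2   S2  S3 
 * S3   S3  S4 
   S4   S4  S4 
(> = start, * = accepting)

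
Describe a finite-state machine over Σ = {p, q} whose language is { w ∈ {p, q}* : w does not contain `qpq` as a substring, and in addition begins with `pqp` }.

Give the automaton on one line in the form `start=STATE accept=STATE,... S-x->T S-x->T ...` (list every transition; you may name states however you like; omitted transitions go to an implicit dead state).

Handle the two conditions separately and then intersect. The first has 4 states tracking partial matches of the forbidden pattern `qpq`; the second has 5 states tracking whether the input so far still matches the prefix `pqp`. A product state is a pair (one from each), accepting exactly when both do. Equivalent product states are then merged.
7 states suffice.
        p   q  
>  S0   S1  S2 
   S1   S2  S3 
   S2   S2  S2 
   S3   S4  S2 
 * S4   S5  S2 
 * S5   S5  S6 
 * S6   S4  S6 
(> = start, * = accepting)

start=S0 accept=S4,S5,S6 S0-p->S1 S0-q->S2 S1-p->S2 S1-q->S3 S2-p->S2 S2-q->S2 S3-p->S4 S3-q->S2 S4-p->S5 S4-q->S2 S5-p->S5 S5-q->S6 S6-p->S4 S6-q->S6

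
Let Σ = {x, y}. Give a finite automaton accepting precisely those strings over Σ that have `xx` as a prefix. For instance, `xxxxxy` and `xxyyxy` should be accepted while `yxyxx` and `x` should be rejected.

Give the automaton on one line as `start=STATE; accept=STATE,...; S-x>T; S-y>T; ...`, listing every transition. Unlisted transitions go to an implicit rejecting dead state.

start=q0; accept=q2; q0-x>q1; q0-y>q3; q1-x>q2; q1-y>q3; q2-x>q2; q2-y>q2; q3-x>q3; q3-y>q3

Walk along `xx` while the input agrees: from q0 take `x` to q1, and so on. Any deviation drops to the rejecting sink q3. Once q2 is reached the prefix is confirmed and every continuation is accepted.
        x   y  
>  q0   q1  q3 
   q1   q2  q3 
 * q2   q2  q2 
   q3   q3  q3 
(> = start, * = accepting)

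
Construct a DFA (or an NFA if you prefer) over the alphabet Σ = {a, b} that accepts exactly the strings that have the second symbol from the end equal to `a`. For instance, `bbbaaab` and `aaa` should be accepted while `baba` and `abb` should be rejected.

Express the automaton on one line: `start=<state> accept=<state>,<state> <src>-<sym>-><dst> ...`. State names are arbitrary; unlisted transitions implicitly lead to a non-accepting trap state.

start=q0 accept=q3,q4 q0-a->q1 q0-b->q2 q1-a->q3 q1-b->q4 q2-a->q5 q2-b->q6 q3-a->q3 q3-b->q4 q4-a->q5 q4-b->q6 q5-a->q3 q5-b->q4 q6-a->q5 q6-b->q6

A DFA must remember the last 2 symbols (since which symbol is second-to-last isn't known until the input ends). Use one state per possible window of the last ≤2 symbols; accept from those whose window starts with `a`.
With 7 states:
        a   b  
>  q0   q1  q2 
   q1   q3  q4 
   q2   q5  q6 
 * q3   q3  q4 
 * q4   q5  q6 
   q5   q3  q4 
   q6   q5  q6 
(> = start, * = accepting)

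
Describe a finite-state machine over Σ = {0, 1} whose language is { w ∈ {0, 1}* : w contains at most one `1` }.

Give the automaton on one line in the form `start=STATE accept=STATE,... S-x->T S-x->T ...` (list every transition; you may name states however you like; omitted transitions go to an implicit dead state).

start=S0 accept=S0,S1 S0-0->S0 S0-1->S1 S1-0->S1 S1-1->S2 S2-0->S2 S2-1->S2

Only the number of `1`s matters, and only up to 2. Make a chain S0 → S1 → S2 advanced by each `1` (with S2 absorbing); every other symbol self-loops. The accepting set is {S0, S1}.
A 3-state machine:
        0   1  
>* S0   S0  S1 
 * S1   S1  S2 
   S2   S2  S2 
(> = start, * = accepting)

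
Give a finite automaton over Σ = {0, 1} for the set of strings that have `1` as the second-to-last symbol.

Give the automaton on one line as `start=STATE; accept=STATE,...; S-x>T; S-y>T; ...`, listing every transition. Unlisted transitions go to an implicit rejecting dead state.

A DFA must remember the last 2 symbols (since which symbol is second-to-last isn't known until the input ends). Use one state per possible window of the last ≤2 symbols; accept from those whose window starts with `1`.
7 states suffice.
        0   1  
>  q0   q1  q2 
   q1   q3  q4 
   q2   q5  q6 
   q3   q3  q4 
   q4   q5  q6 
 * q5   q3  q4 
 * q6   q5  q6 
(> = start, * = accepting)

start=q0; accept=q5,q6; q0-0>q1; q0-1>q2; q1-0>q3; q1-1>q4; q2-0>q5; q2-1>q6; q3-0>q3; q3-1>q4; q4-0>q5; q4-1>q6; q5-0>q3; q5-1>q4; q6-0>q5; q6-1>q6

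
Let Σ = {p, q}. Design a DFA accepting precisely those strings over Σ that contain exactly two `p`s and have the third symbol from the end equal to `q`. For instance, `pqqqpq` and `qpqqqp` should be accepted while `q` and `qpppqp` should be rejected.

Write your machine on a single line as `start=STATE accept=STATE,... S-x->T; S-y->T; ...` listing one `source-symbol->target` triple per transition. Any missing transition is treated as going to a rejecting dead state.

start=s0; accept=s10,s12,s13,s14; s0-p->s1; s0-q->s2; s1-p->s3; s1-q->s4; s2-p->s5; s2-q->s2; s3-p->s6; s3-q->s7; s4-p->s8; s4-q->s9; s5-p->s10; s5-q->s4; s6-p->s6; s6-q->s6; s7-p->s6; s7-q->s11; s8-p->s6; s8-q->s12; s9-p->s13; s9-q->s9; s10-p->s6; s10-q->s7; s11-p->s6; s11-q->s14; s12-p->s6; s12-q->s11; s13-p->s6; s13-q->s12; s14-p->s6; s14-q->s14

Run two small machines in parallel and take their product. One (4 states) tracks the count of `p`s, saturating at 3; the other (15 states) tracks the last 3 symbols read. Each combined state is a pair, one component from each; accept when both components accept. Equivalent product states are then merged.
15 states suffice.
          p    q  
>  s0     s1   s2 
   s1     s3   s4 
   s2     s5   s2 
   s3     s6   s7 
   s4     s8   s9 
   s5    s10   s4 
   s6     s6   s6 
   s7     s6  s11 
   s8     s6  s12 
   s9    s13   s9 
 * s10    s6   s7 
   s11    s6  s14 
 * s12    s6  s11 
 * s13    s6  s12 
 * s14    s6  s14 
(> = start, * = accepting)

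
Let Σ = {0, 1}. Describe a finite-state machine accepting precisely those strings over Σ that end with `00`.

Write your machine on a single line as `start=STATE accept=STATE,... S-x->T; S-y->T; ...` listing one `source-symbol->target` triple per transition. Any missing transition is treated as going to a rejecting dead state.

Let each state record the length of the longest suffix of the input read so far that is also a prefix of `00`. s1 means the last symbol is `0`; s2 means the last 2 symbols are `00`. Accept only at s2, where the string currently ends in `00`.
3 states suffice.
        0   1  
>  s0   s1  s0 
   s1   s2  s0 
 * s2   s2  s0 
(> = start, * = accepting)

start=s0; accept=s2; s0-0->s1; s0-1->s0; s1-0->s2; s1-1->s0; s2-0->s2; s2-1->s0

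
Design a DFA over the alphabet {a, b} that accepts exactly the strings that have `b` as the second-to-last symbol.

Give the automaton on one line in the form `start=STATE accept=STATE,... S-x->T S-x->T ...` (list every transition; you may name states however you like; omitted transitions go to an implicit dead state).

Because acceptance depends on a position counted from the end, the machine has to buffer the most recent 2 symbols. Make each state the string of the last up-to-2 symbols read; on input `x` shift the window left and append `x`. Accept when the buffered window has length 2 and begins with `b`.
With 7 states:
        a   b  
>  s0   s1  s2 
   s1   s3  s4 
   s2   s5  s6 
   s3   s3  s4 
   s4   s5  s6 
 * s5   s3  s4 
 * s6   s5  s6 
(> = start, * = accepting)

start=s0 accept=s5,s6 s0-a->s1 s0-b->s2 s1-a->s3 s1-b->s4 s2-a->s5 s2-b->s6 s3-a->s3 s3-b->s4 s4-a->s5 s4-b->s6 s5-a->s3 s5-b->s4 s6-a->s5 s6-b->s6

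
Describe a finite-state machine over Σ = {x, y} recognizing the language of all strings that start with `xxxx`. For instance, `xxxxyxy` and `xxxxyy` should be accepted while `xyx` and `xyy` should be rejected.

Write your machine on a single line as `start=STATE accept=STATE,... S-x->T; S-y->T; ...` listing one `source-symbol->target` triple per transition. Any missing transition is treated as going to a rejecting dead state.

start=A; accept=E; A-x->B; A-y->F; B-x->C; B-y->F; C-x->D; C-y->F; D-x->E; D-y->F; E-x->E; E-y->E; F-x->F; F-y->F

Walk along `xxxx` while the input agrees: from A take `x` to B, and so on. Any deviation drops to the rejecting sink F. Once E is reached the prefix is confirmed and every continuation is accepted.
       x  y 
>  A   B  F 
   B   C  F 
   C   D  F 
   D   E  F 
 * E   E  E 
   F   F  F 
(> = start, * = accepting)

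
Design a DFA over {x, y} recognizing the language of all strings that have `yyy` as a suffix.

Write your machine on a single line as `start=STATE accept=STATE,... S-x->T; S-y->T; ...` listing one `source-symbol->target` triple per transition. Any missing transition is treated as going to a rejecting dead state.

Let each state record the length of the longest suffix of the input read so far that is also a prefix of `yyy`. S1 means the last symbol is `y`; S2 means the last 2 symbols are `yy`; S3 means the last 3 symbols are `yyy`. Accept only at S3, where the string currently ends in `yyy`.
With 4 states:
        x   y  
>  S0   S0  S1 
   S1   S0  S2 
   S2   S0  S3 
 * S3   S0  S3 
(> = start, * = accepting)

start=S0; accept=S3; S0-x->S0; S0-y->S1; S1-x->S0; S1-y->S2; S2-x->S0; S2-y->S3; S3-x->S0; S3-y->S3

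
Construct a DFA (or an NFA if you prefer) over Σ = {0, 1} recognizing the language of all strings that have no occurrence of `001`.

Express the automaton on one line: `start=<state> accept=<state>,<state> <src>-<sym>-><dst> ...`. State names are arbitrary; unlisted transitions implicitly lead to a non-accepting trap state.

start=s0 accept=s0,s1,s2 s0-0->s1 s0-1->s0 s1-0->s2 s1-1->s0 s2-0->s2 s2-1->s3 s3-0->s3 s3-1->s3

Track partial matches of the forbidden pattern `001`. State s3 is a dead state reached once `001` has occurred; every other state accepts. s0 means no part of `001` is currently matched.
A 4-state machine:
        0   1  
>* s0   s1  s0 
 * s1   s2  s0 
 * s2   s2  s3 
   s3   s3  s3 
(> = start, * = accepting)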